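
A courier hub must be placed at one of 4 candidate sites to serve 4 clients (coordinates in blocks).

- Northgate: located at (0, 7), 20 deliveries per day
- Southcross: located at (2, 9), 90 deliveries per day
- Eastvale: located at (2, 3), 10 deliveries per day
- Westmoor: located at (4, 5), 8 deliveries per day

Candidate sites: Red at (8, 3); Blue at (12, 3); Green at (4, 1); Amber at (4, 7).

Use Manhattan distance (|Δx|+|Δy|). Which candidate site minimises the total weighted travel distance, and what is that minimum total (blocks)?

Total weighted distance at each candidate:
  Red (8, 3): total = 1428
  Blue (12, 3): total = 1940
  Green (4, 1): total = 1172
  Amber (4, 7): total = 516
Minimum is at Amber with total 516 blocks.

Amber, total 516 blocks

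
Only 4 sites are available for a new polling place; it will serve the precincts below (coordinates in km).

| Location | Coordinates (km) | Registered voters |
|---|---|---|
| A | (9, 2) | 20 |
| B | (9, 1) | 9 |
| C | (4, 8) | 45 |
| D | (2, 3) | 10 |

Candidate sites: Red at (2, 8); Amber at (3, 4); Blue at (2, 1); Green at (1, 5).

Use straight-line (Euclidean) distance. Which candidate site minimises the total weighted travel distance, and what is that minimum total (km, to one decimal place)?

Total weighted distance at each candidate:
  Red (2, 8): total = 413.5
  Amber (3, 4): total = 386.5
  Blue (2, 1): total = 552.0
  Green (1, 5): total = 464.7
Minimum is at Amber with total 386.5 km.

Amber, total 386.5 km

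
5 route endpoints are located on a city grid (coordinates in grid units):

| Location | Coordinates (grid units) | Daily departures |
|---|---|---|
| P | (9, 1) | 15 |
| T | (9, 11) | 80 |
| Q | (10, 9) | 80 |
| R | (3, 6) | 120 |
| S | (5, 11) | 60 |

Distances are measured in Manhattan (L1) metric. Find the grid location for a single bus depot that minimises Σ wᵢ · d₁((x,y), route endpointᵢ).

Manhattan distance separates: Σwᵢ(|x−xᵢ|+|y−yᵢ|) = Σwᵢ|x−xᵢ| + Σwᵢ|y−yᵢ|, so x and y are optimised independently as 1-D weighted medians.
Total weight W = 355; half = 177.5.
x-coordinate, sorted with cumulative weight:
  x=3 (R, w=120) cum 120
  x=5 (S, w=60) cum 180  ← median
  x=9 (P, w=15) cum 195
  x=9 (T, w=80) cum 275
  x=10 (Q, w=80) cum 355
⇒ x* = 5
y-coordinate, sorted with cumulative weight:
  y=1 (P, w=15) cum 15
  y=6 (R, w=120) cum 135
  y=9 (Q, w=80) cum 215  ← median
  y=11 (T, w=80) cum 295
  y=11 (S, w=60) cum 355
⇒ y* = 9

(5, 9)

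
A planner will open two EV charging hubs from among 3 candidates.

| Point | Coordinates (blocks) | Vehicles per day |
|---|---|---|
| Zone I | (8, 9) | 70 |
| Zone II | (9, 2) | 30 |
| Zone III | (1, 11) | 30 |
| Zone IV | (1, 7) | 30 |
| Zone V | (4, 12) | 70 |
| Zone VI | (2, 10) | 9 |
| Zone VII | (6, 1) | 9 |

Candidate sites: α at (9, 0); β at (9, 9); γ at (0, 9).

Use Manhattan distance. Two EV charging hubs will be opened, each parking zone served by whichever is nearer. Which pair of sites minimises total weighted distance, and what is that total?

Evaluate every pair (each demand assigned to the nearer of the two):
  {β, γ}: total = 1076
  {α, γ}: total = 1353
  {α, β}: total = 1398
Best pair: {β, γ} with total 1076.

{β, γ}, total 1076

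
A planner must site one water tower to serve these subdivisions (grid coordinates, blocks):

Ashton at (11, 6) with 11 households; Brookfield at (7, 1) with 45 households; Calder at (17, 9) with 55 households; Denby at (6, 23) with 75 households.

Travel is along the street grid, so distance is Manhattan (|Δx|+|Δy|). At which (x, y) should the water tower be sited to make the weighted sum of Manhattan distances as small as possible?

(7, 9)

Manhattan distance separates: Σwᵢ(|x−xᵢ|+|y−yᵢ|) = Σwᵢ|x−xᵢ| + Σwᵢ|y−yᵢ|, so x and y are optimised independently as 1-D weighted medians.
Total weight W = 186; half = 93.
x-coordinate, sorted with cumulative weight:
  x=6 (Denby, w=75) cum 75
  x=7 (Brookfield, w=45) cum 120  ← median
  x=11 (Ashton, w=11) cum 131
  x=17 (Calder, w=55) cum 186
⇒ x* = 7
y-coordinate, sorted with cumulative weight:
  y=1 (Brookfield, w=45) cum 45
  y=6 (Ashton, w=11) cum 56
  y=9 (Calder, w=55) cum 111  ← median
  y=23 (Denby, w=75) cum 186
⇒ y* = 9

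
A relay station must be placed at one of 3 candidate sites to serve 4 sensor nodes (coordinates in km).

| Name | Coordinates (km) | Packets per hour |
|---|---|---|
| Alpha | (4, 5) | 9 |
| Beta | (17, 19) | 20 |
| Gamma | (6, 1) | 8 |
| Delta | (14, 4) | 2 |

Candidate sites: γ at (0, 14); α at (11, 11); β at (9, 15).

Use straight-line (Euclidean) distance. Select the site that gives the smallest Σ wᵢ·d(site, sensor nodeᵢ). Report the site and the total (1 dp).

α, total 387.7 km

Total weighted distance at each candidate:
  γ (0, 14): total = 592.0
  α (11, 11): total = 387.7
  β (9, 15): total = 418.2
Minimum is at α with total 387.7 km.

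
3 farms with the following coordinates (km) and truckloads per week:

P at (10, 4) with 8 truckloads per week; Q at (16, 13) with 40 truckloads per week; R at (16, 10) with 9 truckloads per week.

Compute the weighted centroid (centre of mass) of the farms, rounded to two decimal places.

The minimiser of Σwᵢ‖p−pᵢ‖² is the weighted centroid p* = (Σwᵢpᵢ)/(Σwᵢ).
Σwᵢ = 57.
Σwᵢxᵢ = 8·10 + 40·16 + 9·16 = 864.
Σwᵢyᵢ = 8·4 + 40·13 + 9·10 = 642.
x* = 864/57 = 15.16, y* = 642/57 = 11.26.

(15.16, 11.26)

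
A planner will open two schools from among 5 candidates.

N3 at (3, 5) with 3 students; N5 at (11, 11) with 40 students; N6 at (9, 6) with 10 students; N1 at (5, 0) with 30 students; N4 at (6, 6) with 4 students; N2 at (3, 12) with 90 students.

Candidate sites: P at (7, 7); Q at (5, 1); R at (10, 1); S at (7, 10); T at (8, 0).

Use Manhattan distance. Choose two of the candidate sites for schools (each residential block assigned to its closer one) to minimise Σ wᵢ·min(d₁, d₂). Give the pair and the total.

Evaluate every pair (each demand assigned to the nearer of the two):
  {Q, S}: total = 868
  {S, T}: total = 937
  {R, S}: total = 1027
  {P, S}: total = 1066
  {P, Q}: total = 1216
  {P, T}: total = 1276
  {P, R}: total = 1366
  {Q, R}: total = 1742
  {Q, T}: total = 1872
  {R, T}: total = 2182
Best pair: {Q, S} with total 868.

{Q, S}, total 868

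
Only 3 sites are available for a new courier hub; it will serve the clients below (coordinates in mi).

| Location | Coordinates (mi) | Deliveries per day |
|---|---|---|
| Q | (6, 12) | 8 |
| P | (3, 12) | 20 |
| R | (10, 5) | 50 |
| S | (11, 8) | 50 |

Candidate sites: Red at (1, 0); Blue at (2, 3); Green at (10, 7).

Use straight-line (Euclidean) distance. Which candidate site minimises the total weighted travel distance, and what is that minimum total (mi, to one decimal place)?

Green, total 394.0 mi

Total weighted distance at each candidate:
  Red (1, 0): total = 1502.4
  Blue (2, 3): total = 1187.0
  Green (10, 7): total = 394.0
Minimum is at Green with total 394.0 mi.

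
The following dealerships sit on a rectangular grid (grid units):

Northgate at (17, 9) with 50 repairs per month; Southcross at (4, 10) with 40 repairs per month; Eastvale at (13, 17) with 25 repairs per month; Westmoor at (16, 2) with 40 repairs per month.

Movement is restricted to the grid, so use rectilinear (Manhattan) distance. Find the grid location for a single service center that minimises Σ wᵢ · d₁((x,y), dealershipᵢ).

Manhattan distance separates: Σwᵢ(|x−xᵢ|+|y−yᵢ|) = Σwᵢ|x−xᵢ| + Σwᵢ|y−yᵢ|, so x and y are optimised independently as 1-D weighted medians.
Total weight W = 155; half = 77.5.
x-coordinate, sorted with cumulative weight:
  x=4 (Southcross, w=40) cum 40
  x=13 (Eastvale, w=25) cum 65
  x=16 (Westmoor, w=40) cum 105  ← median
  x=17 (Northgate, w=50) cum 155
⇒ x* = 16
y-coordinate, sorted with cumulative weight:
  y=2 (Westmoor, w=40) cum 40
  y=9 (Northgate, w=50) cum 90  ← median
  y=10 (Southcross, w=40) cum 130
  y=17 (Eastvale, w=25) cum 155
⇒ y* = 9

(16, 9)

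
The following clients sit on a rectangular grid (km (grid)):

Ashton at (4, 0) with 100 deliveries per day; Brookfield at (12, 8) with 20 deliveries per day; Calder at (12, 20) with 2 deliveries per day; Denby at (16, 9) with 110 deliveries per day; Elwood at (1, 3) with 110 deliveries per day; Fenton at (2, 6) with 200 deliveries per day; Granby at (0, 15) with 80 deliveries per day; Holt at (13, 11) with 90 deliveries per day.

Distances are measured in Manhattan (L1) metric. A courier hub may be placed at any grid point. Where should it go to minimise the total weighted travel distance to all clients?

Manhattan distance separates: Σwᵢ(|x−xᵢ|+|y−yᵢ|) = Σwᵢ|x−xᵢ| + Σwᵢ|y−yᵢ|, so x and y are optimised independently as 1-D weighted medians.
Total weight W = 712; half = 356.
x-coordinate, sorted with cumulative weight:
  x=0 (Granby, w=80) cum 80
  x=1 (Elwood, w=110) cum 190
  x=2 (Fenton, w=200) cum 390  ← median
  x=4 (Ashton, w=100) cum 490
  x=12 (Brookfield, w=20) cum 510
  x=12 (Calder, w=2) cum 512
  x=13 (Holt, w=90) cum 602
  x=16 (Denby, w=110) cum 712
⇒ x* = 2
y-coordinate, sorted with cumulative weight:
  y=0 (Ashton, w=100) cum 100
  y=3 (Elwood, w=110) cum 210
  y=6 (Fenton, w=200) cum 410  ← median
  y=8 (Brookfield, w=20) cum 430
  y=9 (Denby, w=110) cum 540
  y=11 (Holt, w=90) cum 630
  y=15 (Granby, w=80) cum 710
  y=20 (Calder, w=2) cum 712
⇒ y* = 6

(2, 6)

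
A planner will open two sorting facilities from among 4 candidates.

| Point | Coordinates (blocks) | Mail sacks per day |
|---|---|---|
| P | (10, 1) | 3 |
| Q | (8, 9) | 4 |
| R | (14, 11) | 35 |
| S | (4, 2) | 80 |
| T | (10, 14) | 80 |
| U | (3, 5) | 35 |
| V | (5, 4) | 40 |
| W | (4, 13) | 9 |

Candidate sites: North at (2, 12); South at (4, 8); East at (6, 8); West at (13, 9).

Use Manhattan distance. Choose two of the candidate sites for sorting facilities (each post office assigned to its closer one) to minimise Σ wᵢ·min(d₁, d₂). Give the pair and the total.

Evaluate every pair (each demand assigned to the nearer of the two):
  {South, West}: total = 1663
  {East, West}: total = 1903
  {South, East}: total = 2095
  {North, South}: total = 2161
  {North, East}: total = 2307
  {North, West}: total = 2505
Best pair: {South, West} with total 1663.

{South, West}, total 1663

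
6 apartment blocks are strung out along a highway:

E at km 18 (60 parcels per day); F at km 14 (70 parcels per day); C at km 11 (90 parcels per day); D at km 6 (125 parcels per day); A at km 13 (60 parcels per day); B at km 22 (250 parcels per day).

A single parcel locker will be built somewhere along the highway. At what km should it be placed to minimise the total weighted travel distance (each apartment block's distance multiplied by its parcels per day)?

x = 14

For a sum of weighted absolute distances on a line, the optimum is the weighted median (not the mean). Total weight W = 655; half-weight = 327.5.
Sort by position and accumulate weight:
  km 6 (D, w=125) → cum 125
  km 11 (C, w=90) → cum 215
  km 13 (A, w=60) → cum 275
  km 14 (F, w=70) → cum 345  ≥ 327.5 → median here
  km 18 (E, w=60) → cum 405
  km 22 (B, w=250) → cum 655
Optimal location: km 14.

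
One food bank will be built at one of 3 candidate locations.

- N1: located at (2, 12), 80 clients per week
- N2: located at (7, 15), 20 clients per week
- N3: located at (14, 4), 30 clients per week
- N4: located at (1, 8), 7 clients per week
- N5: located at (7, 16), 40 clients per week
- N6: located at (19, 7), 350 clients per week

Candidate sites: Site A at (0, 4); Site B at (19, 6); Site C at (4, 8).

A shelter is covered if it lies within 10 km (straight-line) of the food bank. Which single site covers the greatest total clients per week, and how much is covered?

Coverage radius r = 10 km; a point is covered iff (Δx)²+(Δy)² ≤ 10² = 100.
  Site A (0, 4): covers {N1, N4} → 87
  Site B (19, 6): covers {N3, N6} → 380
  Site C (4, 8): covers {N1, N2, N4, N5} → 147
Maximum coverage at Site B: 380 clients per week.

Site B, covering 380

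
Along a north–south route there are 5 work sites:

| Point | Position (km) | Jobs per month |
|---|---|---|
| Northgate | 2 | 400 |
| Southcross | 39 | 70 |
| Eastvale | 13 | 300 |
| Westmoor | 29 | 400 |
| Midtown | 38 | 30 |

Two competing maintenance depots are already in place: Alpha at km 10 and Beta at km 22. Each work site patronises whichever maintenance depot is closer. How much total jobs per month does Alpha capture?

700

The indifferent point is the midpoint (10+22)/2 = 16; work sites left of it (closer to Alpha at 10) go to Alpha, those right go to Beta.
  Northgate at 2 (w=400) → Alpha
  Eastvale at 13 (w=300) → Alpha
  Westmoor at 29 (w=400) → Beta
  Midtown at 38 (w=30) → Beta
  Southcross at 39 (w=70) → Beta
Alpha captures 700; Beta captures 500.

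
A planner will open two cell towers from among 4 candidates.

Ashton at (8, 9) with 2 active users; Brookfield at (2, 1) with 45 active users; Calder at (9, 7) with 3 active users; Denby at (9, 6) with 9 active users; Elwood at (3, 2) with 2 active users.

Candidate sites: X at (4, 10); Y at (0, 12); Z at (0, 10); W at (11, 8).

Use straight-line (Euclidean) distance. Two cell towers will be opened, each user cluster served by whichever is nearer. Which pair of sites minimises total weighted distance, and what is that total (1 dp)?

Evaluate every pair (each demand assigned to the nearer of the two):
  {X, W}: total = 469.5
  {Z, W}: total = 470.5
  {X, Y}: total = 514.4
  {X, Z}: total = 514.4
  {Y, W}: total = 561.6
  {Y, Z}: total = 565.2
Best pair: {X, W} with total 469.5.

{X, W}, total 469.5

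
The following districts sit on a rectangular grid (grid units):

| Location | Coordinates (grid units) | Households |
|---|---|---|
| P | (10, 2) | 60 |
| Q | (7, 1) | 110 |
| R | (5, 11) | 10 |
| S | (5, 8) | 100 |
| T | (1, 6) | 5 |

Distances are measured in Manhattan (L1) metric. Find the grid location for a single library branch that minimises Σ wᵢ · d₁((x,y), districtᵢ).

Manhattan distance separates: Σwᵢ(|x−xᵢ|+|y−yᵢ|) = Σwᵢ|x−xᵢ| + Σwᵢ|y−yᵢ|, so x and y are optimised independently as 1-D weighted medians.
Total weight W = 285; half = 142.5.
x-coordinate, sorted with cumulative weight:
  x=1 (T, w=5) cum 5
  x=5 (R, w=10) cum 15
  x=5 (S, w=100) cum 115
  x=7 (Q, w=110) cum 225  ← median
  x=10 (P, w=60) cum 285
⇒ x* = 7
y-coordinate, sorted with cumulative weight:
  y=1 (Q, w=110) cum 110
  y=2 (P, w=60) cum 170  ← median
  y=6 (T, w=5) cum 175
  y=8 (S, w=100) cum 275
  y=11 (R, w=10) cum 285
⇒ y* = 2

(7, 2)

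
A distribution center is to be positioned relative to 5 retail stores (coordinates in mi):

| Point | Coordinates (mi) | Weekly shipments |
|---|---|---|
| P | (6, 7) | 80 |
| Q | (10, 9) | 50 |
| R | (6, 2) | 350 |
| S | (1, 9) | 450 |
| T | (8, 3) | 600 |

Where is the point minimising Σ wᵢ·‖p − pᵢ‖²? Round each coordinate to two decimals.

(5.44, 4.94)

The minimiser of Σwᵢ‖p−pᵢ‖² is the weighted centroid p* = (Σwᵢpᵢ)/(Σwᵢ).
Σwᵢ = 1530.
Σwᵢxᵢ = 80·6 + 50·10 + 350·6 + 450·1 + 600·8 = 8330.
Σwᵢyᵢ = 80·7 + 50·9 + 350·2 + 450·9 + 600·3 = 7560.
x* = 8330/1530 = 5.44, y* = 7560/1530 = 4.94.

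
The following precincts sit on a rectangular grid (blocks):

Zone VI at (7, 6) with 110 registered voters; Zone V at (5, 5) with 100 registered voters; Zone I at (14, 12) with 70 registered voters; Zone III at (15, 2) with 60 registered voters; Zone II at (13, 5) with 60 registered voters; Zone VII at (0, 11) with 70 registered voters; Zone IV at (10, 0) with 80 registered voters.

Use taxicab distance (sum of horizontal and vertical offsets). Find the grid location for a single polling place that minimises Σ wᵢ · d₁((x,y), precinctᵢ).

(7, 5)

Manhattan distance separates: Σwᵢ(|x−xᵢ|+|y−yᵢ|) = Σwᵢ|x−xᵢ| + Σwᵢ|y−yᵢ|, so x and y are optimised independently as 1-D weighted medians.
Total weight W = 550; half = 275.
x-coordinate, sorted with cumulative weight:
  x=0 (Zone VII, w=70) cum 70
  x=5 (Zone V, w=100) cum 170
  x=7 (Zone VI, w=110) cum 280  ← median
  x=10 (Zone IV, w=80) cum 360
  x=13 (Zone II, w=60) cum 420
  x=14 (Zone I, w=70) cum 490
  x=15 (Zone III, w=60) cum 550
⇒ x* = 7
y-coordinate, sorted with cumulative weight:
  y=0 (Zone IV, w=80) cum 80
  y=2 (Zone III, w=60) cum 140
  y=5 (Zone V, w=100) cum 240
  y=5 (Zone II, w=60) cum 300  ← median
  y=6 (Zone VI, w=110) cum 410
  y=11 (Zone VII, w=70) cum 480
  y=12 (Zone I, w=70) cum 550
⇒ y* = 5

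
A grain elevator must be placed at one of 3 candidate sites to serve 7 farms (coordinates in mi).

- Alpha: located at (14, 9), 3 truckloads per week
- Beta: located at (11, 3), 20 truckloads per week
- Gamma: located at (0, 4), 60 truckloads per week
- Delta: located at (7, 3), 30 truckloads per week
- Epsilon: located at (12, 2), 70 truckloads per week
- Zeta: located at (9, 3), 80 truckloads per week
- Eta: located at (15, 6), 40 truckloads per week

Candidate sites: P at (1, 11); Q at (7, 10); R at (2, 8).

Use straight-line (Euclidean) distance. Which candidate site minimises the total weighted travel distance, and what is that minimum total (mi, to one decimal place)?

Q, total 2546.2 mi

Total weighted distance at each candidate:
  P (1, 11): total = 3514.5
  Q (7, 10): total = 2546.2
  R (2, 8): total = 2753.1
Minimum is at Q with total 2546.2 mi.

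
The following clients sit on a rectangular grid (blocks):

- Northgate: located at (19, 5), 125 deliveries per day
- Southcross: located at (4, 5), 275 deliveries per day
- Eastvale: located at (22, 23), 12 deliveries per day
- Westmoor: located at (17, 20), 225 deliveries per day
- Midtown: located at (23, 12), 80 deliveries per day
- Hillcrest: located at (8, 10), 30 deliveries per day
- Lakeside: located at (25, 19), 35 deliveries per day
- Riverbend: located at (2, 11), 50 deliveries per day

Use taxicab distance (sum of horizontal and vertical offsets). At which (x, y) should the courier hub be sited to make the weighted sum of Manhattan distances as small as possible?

Manhattan distance separates: Σwᵢ(|x−xᵢ|+|y−yᵢ|) = Σwᵢ|x−xᵢ| + Σwᵢ|y−yᵢ|, so x and y are optimised independently as 1-D weighted medians.
Total weight W = 832; half = 416.
x-coordinate, sorted with cumulative weight:
  x=2 (Riverbend, w=50) cum 50
  x=4 (Southcross, w=275) cum 325
  x=8 (Hillcrest, w=30) cum 355
  x=17 (Westmoor, w=225) cum 580  ← median
  x=19 (Northgate, w=125) cum 705
  x=22 (Eastvale, w=12) cum 717
  x=23 (Midtown, w=80) cum 797
  x=25 (Lakeside, w=35) cum 832
⇒ x* = 17
y-coordinate, sorted with cumulative weight:
  y=5 (Northgate, w=125) cum 125
  y=5 (Southcross, w=275) cum 400
  y=10 (Hillcrest, w=30) cum 430  ← median
  y=11 (Riverbend, w=50) cum 480
  y=12 (Midtown, w=80) cum 560
  y=19 (Lakeside, w=35) cum 595
  y=20 (Westmoor, w=225) cum 820
  y=23 (Eastvale, w=12) cum 832
⇒ y* = 10

(17, 10)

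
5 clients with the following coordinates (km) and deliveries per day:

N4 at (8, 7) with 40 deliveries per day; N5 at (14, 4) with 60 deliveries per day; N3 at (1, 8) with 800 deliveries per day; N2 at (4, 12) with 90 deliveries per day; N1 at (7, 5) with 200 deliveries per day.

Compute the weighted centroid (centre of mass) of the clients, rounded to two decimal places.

(3.13, 7.56)

The minimiser of Σwᵢ‖p−pᵢ‖² is the weighted centroid p* = (Σwᵢpᵢ)/(Σwᵢ).
Σwᵢ = 1190.
Σwᵢxᵢ = 40·8 + 60·14 + 800·1 + 90·4 + 200·7 = 3720.
Σwᵢyᵢ = 40·7 + 60·4 + 800·8 + 90·12 + 200·5 = 9000.
x* = 3720/1190 = 3.13, y* = 9000/1190 = 7.56.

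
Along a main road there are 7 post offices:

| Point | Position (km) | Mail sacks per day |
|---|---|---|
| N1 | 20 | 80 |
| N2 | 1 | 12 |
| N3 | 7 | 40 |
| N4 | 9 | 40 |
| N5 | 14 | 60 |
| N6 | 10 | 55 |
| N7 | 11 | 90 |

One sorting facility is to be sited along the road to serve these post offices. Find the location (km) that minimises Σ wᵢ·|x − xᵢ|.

For a sum of weighted absolute distances on a line, the optimum is the weighted median (not the mean). Total weight W = 377; half-weight = 188.5.
Sort by position and accumulate weight:
  km 1 (N2, w=12) → cum 12
  km 7 (N3, w=40) → cum 52
  km 9 (N4, w=40) → cum 92
  km 10 (N6, w=55) → cum 147
  km 11 (N7, w=90) → cum 237  ≥ 188.5 → median here
  km 14 (N5, w=60) → cum 297
  km 20 (N1, w=80) → cum 377
Optimal location: km 11.

x = 11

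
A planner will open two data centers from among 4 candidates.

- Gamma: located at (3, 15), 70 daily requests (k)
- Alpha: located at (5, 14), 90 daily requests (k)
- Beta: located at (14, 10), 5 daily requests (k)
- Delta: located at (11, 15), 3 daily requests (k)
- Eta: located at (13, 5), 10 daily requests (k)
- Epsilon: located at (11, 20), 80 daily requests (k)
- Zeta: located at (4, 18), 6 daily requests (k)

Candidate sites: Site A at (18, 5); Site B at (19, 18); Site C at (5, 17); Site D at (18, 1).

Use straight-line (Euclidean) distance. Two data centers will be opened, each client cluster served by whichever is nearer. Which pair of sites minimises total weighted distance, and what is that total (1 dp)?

Evaluate every pair (each demand assigned to the nearer of the two):
  {Site A, Site C}: total = 1114.1
  {Site C, Site D}: total = 1145.4
  {Site B, Site C}: total = 1222.5
  {Site A, Site B}: total = 3307.3
  {Site B, Site D}: total = 3336.5
  {Site A, Site D}: total = 4242.5
Best pair: {Site A, Site C} with total 1114.1.

{Site A, Site C}, total 1114.1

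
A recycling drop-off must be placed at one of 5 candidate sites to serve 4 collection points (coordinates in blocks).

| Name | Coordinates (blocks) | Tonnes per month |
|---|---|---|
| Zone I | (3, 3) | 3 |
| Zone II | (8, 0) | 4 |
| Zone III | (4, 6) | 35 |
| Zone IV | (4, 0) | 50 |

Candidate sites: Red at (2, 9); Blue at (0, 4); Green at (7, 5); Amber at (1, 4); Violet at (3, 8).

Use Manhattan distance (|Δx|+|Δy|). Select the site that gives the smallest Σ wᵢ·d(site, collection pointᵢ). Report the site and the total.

Total weighted distance at each candidate:
  Red (2, 9): total = 806
  Blue (0, 4): total = 670
  Green (7, 5): total = 582
  Amber (1, 4): total = 578
  Violet (3, 8): total = 622
Minimum is at Amber with total 578 blocks.

Amber, total 578 blocks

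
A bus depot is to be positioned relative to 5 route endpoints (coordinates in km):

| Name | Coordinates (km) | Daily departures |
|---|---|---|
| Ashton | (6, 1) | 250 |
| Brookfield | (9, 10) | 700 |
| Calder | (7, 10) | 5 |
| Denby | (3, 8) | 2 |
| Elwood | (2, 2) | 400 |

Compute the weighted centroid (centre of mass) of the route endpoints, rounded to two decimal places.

The minimiser of Σwᵢ‖p−pᵢ‖² is the weighted centroid p* = (Σwᵢpᵢ)/(Σwᵢ).
Σwᵢ = 1357.
Σwᵢxᵢ = 250·6 + 700·9 + 5·7 + 2·3 + 400·2 = 8641.
Σwᵢyᵢ = 250·1 + 700·10 + 5·10 + 2·8 + 400·2 = 8116.
x* = 8641/1357 = 6.37, y* = 8116/1357 = 5.98.

(6.37, 5.98)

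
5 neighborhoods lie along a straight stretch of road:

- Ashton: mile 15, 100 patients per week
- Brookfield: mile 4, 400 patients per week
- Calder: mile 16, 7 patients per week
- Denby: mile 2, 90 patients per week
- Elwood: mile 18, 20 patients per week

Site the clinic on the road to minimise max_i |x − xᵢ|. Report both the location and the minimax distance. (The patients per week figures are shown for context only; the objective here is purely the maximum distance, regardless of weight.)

location 10, max distance 8

The 1-center on a line is the midpoint of the two extreme points: leftmost at 2, rightmost at 18.
Optimal location = (2 + 18)/2 = 10; maximum distance = (18 − 2)/2 = 8.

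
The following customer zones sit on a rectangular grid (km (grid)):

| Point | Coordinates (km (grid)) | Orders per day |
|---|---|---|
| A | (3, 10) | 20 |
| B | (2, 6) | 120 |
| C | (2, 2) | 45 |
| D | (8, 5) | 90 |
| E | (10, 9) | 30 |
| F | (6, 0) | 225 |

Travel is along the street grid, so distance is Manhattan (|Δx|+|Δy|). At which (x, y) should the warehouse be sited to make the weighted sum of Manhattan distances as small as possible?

Manhattan distance separates: Σwᵢ(|x−xᵢ|+|y−yᵢ|) = Σwᵢ|x−xᵢ| + Σwᵢ|y−yᵢ|, so x and y are optimised independently as 1-D weighted medians.
Total weight W = 530; half = 265.
x-coordinate, sorted with cumulative weight:
  x=2 (B, w=120) cum 120
  x=2 (C, w=45) cum 165
  x=3 (A, w=20) cum 185
  x=6 (F, w=225) cum 410  ← median
  x=8 (D, w=90) cum 500
  x=10 (E, w=30) cum 530
⇒ x* = 6
y-coordinate, sorted with cumulative weight:
  y=0 (F, w=225) cum 225
  y=2 (C, w=45) cum 270  ← median
  y=5 (D, w=90) cum 360
  y=6 (B, w=120) cum 480
  y=9 (E, w=30) cum 510
  y=10 (A, w=20) cum 530
⇒ y* = 2

(6, 2)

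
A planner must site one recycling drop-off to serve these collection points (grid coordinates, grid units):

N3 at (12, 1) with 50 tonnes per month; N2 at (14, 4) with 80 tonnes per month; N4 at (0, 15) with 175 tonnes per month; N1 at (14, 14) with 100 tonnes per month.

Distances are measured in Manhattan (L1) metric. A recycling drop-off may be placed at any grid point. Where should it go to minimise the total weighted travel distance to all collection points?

Manhattan distance separates: Σwᵢ(|x−xᵢ|+|y−yᵢ|) = Σwᵢ|x−xᵢ| + Σwᵢ|y−yᵢ|, so x and y are optimised independently as 1-D weighted medians.
Total weight W = 405; half = 202.5.
x-coordinate, sorted with cumulative weight:
  x=0 (N4, w=175) cum 175
  x=12 (N3, w=50) cum 225  ← median
  x=14 (N2, w=80) cum 305
  x=14 (N1, w=100) cum 405
⇒ x* = 12
y-coordinate, sorted with cumulative weight:
  y=1 (N3, w=50) cum 50
  y=4 (N2, w=80) cum 130
  y=14 (N1, w=100) cum 230  ← median
  y=15 (N4, w=175) cum 405
⇒ y* = 14

(12, 14)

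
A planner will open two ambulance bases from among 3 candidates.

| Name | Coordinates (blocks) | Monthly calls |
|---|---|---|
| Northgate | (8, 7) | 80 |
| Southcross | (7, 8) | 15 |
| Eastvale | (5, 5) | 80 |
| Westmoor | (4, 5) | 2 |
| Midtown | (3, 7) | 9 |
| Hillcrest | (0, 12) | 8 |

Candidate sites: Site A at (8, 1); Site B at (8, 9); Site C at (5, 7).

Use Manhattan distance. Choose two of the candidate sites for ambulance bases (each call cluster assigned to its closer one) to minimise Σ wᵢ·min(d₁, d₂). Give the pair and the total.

{Site B, Site C}, total 454

Evaluate every pair (each demand assigned to the nearer of the two):
  {Site B, Site C}: total = 454
  {Site A, Site C}: total = 549
  {Site A, Site B}: total = 917
Best pair: {Site B, Site C} with total 454.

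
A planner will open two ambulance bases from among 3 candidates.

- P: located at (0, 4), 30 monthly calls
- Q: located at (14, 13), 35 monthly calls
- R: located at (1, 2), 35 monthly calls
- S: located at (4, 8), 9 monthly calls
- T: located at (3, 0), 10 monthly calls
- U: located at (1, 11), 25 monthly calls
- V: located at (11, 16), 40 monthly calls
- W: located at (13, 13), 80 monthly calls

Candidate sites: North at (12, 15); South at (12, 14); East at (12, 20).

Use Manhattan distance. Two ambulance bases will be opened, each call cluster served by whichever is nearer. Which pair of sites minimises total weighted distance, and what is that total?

{North, South}, total 2516

Evaluate every pair (each demand assigned to the nearer of the two):
  {North, South}: total = 2516
  {South, East}: total = 2556
  {North, East}: total = 2740
Best pair: {North, South} with total 2516.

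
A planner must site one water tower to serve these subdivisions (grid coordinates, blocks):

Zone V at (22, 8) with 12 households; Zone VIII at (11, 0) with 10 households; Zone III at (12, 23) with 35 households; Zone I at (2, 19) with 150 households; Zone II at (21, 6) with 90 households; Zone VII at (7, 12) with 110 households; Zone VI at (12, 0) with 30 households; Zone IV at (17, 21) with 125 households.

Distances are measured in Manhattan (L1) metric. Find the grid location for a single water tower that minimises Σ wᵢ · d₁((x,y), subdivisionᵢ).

(12, 19)

Manhattan distance separates: Σwᵢ(|x−xᵢ|+|y−yᵢ|) = Σwᵢ|x−xᵢ| + Σwᵢ|y−yᵢ|, so x and y are optimised independently as 1-D weighted medians.
Total weight W = 562; half = 281.
x-coordinate, sorted with cumulative weight:
  x=2 (Zone I, w=150) cum 150
  x=7 (Zone VII, w=110) cum 260
  x=11 (Zone VIII, w=10) cum 270
  x=12 (Zone III, w=35) cum 305  ← median
  x=12 (Zone VI, w=30) cum 335
  x=17 (Zone IV, w=125) cum 460
  x=21 (Zone II, w=90) cum 550
  x=22 (Zone V, w=12) cum 562
⇒ x* = 12
y-coordinate, sorted with cumulative weight:
  y=0 (Zone VIII, w=10) cum 10
  y=0 (Zone VI, w=30) cum 40
  y=6 (Zone II, w=90) cum 130
  y=8 (Zone V, w=12) cum 142
  y=12 (Zone VII, w=110) cum 252
  y=19 (Zone I, w=150) cum 402  ← median
  y=21 (Zone IV, w=125) cum 527
  y=23 (Zone III, w=35) cum 562
⇒ y* = 19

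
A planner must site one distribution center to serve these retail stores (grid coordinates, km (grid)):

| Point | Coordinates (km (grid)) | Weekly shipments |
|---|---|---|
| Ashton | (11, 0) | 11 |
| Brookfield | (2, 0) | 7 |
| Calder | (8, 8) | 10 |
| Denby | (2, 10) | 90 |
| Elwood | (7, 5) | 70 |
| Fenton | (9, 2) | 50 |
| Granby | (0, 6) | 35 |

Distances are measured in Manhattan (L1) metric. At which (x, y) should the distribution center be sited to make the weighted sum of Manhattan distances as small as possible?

Manhattan distance separates: Σwᵢ(|x−xᵢ|+|y−yᵢ|) = Σwᵢ|x−xᵢ| + Σwᵢ|y−yᵢ|, so x and y are optimised independently as 1-D weighted medians.
Total weight W = 273; half = 136.5.
x-coordinate, sorted with cumulative weight:
  x=0 (Granby, w=35) cum 35
  x=2 (Brookfield, w=7) cum 42
  x=2 (Denby, w=90) cum 132
  x=7 (Elwood, w=70) cum 202  ← median
  x=8 (Calder, w=10) cum 212
  x=9 (Fenton, w=50) cum 262
  x=11 (Ashton, w=11) cum 273
⇒ x* = 7
y-coordinate, sorted with cumulative weight:
  y=0 (Ashton, w=11) cum 11
  y=0 (Brookfield, w=7) cum 18
  y=2 (Fenton, w=50) cum 68
  y=5 (Elwood, w=70) cum 138  ← median
  y=6 (Granby, w=35) cum 173
  y=8 (Calder, w=10) cum 183
  y=10 (Denby, w=90) cum 273
⇒ y* = 5

(7, 5)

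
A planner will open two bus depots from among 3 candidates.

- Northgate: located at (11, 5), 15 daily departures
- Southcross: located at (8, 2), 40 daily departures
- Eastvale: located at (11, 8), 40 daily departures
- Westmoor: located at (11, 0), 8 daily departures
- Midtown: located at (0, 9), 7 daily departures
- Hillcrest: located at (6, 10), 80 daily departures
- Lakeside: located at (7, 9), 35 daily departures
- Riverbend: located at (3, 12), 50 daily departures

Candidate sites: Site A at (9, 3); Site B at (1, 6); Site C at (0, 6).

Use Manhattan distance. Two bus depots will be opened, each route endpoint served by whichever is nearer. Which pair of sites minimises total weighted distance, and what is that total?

{Site A, Site B}, total 1888

Evaluate every pair (each demand assigned to the nearer of the two):
  {Site A, Site B}: total = 1888
  {Site A, Site C}: total = 2011
  {Site B, Site C}: total = 2669
Best pair: {Site A, Site B} with total 1888.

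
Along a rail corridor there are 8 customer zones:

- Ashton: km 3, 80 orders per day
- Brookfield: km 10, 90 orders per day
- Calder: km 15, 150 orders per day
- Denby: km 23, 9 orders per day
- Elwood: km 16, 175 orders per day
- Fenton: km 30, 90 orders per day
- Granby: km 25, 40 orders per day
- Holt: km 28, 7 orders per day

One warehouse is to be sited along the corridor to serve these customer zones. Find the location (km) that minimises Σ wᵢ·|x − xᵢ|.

x = 16

For a sum of weighted absolute distances on a line, the optimum is the weighted median (not the mean). Total weight W = 641; half-weight = 320.5.
Sort by position and accumulate weight:
  km 3 (Ashton, w=80) → cum 80
  km 10 (Brookfield, w=90) → cum 170
  km 15 (Calder, w=150) → cum 320
  km 16 (Elwood, w=175) → cum 495  ≥ 320.5 → median here
  km 23 (Denby, w=9) → cum 504
  km 25 (Granby, w=40) → cum 544
  km 28 (Holt, w=7) → cum 551
  km 30 (Fenton, w=90) → cum 641
Optimal location: km 16.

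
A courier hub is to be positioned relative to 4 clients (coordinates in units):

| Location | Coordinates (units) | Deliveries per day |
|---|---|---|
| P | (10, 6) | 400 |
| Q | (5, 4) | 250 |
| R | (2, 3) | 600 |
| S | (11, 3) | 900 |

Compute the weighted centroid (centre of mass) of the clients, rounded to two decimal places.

The minimiser of Σwᵢ‖p−pᵢ‖² is the weighted centroid p* = (Σwᵢpᵢ)/(Σwᵢ).
Σwᵢ = 2150.
Σwᵢxᵢ = 400·10 + 250·5 + 600·2 + 900·11 = 16350.
Σwᵢyᵢ = 400·6 + 250·4 + 600·3 + 900·3 = 7900.
x* = 16350/2150 = 7.60, y* = 7900/2150 = 3.67.

(7.60, 3.67)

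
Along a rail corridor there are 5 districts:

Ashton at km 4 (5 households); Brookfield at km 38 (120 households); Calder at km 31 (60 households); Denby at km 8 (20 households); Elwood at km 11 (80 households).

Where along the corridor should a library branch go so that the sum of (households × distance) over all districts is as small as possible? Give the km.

For a sum of weighted absolute distances on a line, the optimum is the weighted median (not the mean). Total weight W = 285; half-weight = 142.5.
Sort by position and accumulate weight:
  km 4 (Ashton, w=5) → cum 5
  km 8 (Denby, w=20) → cum 25
  km 11 (Elwood, w=80) → cum 105
  km 31 (Calder, w=60) → cum 165  ≥ 142.5 → median here
  km 38 (Brookfield, w=120) → cum 285
Optimal location: km 31.

x = 31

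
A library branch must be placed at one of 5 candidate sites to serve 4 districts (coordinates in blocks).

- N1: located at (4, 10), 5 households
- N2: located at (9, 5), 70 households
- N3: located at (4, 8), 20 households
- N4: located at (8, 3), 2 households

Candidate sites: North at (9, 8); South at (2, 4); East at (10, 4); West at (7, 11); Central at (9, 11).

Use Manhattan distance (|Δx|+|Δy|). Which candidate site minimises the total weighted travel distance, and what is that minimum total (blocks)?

North, total 357 blocks

Total weighted distance at each candidate:
  North (9, 8): total = 357
  South (2, 4): total = 734
  East (10, 4): total = 406
  West (7, 11): total = 718
  Central (9, 11): total = 628
Minimum is at North with total 357 blocks.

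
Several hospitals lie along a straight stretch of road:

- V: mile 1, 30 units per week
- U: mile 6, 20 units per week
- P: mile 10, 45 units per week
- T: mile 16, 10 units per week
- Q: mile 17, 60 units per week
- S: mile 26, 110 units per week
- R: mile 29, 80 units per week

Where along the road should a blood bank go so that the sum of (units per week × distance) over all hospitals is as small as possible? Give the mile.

For a sum of weighted absolute distances on a line, the optimum is the weighted median (not the mean). Total weight W = 355; half-weight = 177.5.
Sort by position and accumulate weight:
  mile 1 (V, w=30) → cum 30
  mile 6 (U, w=20) → cum 50
  mile 10 (P, w=45) → cum 95
  mile 16 (T, w=10) → cum 105
  mile 17 (Q, w=60) → cum 165
  mile 26 (S, w=110) → cum 275  ≥ 177.5 → median here
  mile 29 (R, w=80) → cum 355
Optimal location: mile 26.

x = 26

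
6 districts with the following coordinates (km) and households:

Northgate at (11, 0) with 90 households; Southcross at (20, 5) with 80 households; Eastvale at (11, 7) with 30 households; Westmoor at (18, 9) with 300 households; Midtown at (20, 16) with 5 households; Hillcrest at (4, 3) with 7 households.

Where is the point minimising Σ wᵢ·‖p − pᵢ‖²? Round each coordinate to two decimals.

(16.50, 6.66)

The minimiser of Σwᵢ‖p−pᵢ‖² is the weighted centroid p* = (Σwᵢpᵢ)/(Σwᵢ).
Σwᵢ = 512.
Σwᵢxᵢ = 90·11 + 80·20 + 30·11 + 300·18 + 5·20 + 7·4 = 8448.
Σwᵢyᵢ = 90·0 + 80·5 + 30·7 + 300·9 + 5·16 + 7·3 = 3411.
x* = 8448/512 = 16.50, y* = 3411/512 = 6.66.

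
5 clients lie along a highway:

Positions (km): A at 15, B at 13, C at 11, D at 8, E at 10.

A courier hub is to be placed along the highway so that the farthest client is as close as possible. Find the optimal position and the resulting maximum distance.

The 1-center on a line is the midpoint of the two extreme points: leftmost at 8, rightmost at 15.
Optimal location = (8 + 15)/2 = 11.5; maximum distance = (15 − 8)/2 = 3.5.

location 11.5, max distance 3.5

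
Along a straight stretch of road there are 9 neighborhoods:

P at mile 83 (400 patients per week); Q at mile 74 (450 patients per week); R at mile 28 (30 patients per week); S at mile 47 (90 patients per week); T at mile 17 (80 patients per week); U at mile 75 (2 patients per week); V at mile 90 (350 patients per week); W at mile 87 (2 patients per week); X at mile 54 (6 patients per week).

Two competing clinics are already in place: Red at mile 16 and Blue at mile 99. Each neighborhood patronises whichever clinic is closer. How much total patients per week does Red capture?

206

The indifferent point is the midpoint (16+99)/2 = 57.5; neighborhoods left of it (closer to Red at 16) go to Red, those right go to Blue.
  T at 17 (w=80) → Red
  R at 28 (w=30) → Red
  S at 47 (w=90) → Red
  X at 54 (w=6) → Red
  Q at 74 (w=450) → Blue
  U at 75 (w=2) → Blue
  P at 83 (w=400) → Blue
  W at 87 (w=2) → Blue
  V at 90 (w=350) → Blue
Red captures 206; Blue captures 1204.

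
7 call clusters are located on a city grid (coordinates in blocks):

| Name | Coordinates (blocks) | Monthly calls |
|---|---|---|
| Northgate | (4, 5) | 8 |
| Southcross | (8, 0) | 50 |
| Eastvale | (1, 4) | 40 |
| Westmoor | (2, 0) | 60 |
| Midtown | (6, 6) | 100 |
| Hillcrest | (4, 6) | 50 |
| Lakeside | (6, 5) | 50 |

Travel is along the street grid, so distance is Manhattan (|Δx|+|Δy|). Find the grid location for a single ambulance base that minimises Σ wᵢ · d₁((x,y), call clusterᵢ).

(6, 5)

Manhattan distance separates: Σwᵢ(|x−xᵢ|+|y−yᵢ|) = Σwᵢ|x−xᵢ| + Σwᵢ|y−yᵢ|, so x and y are optimised independently as 1-D weighted medians.
Total weight W = 358; half = 179.
x-coordinate, sorted with cumulative weight:
  x=1 (Eastvale, w=40) cum 40
  x=2 (Westmoor, w=60) cum 100
  x=4 (Northgate, w=8) cum 108
  x=4 (Hillcrest, w=50) cum 158
  x=6 (Midtown, w=100) cum 258  ← median
  x=6 (Lakeside, w=50) cum 308
  x=8 (Southcross, w=50) cum 358
⇒ x* = 6
y-coordinate, sorted with cumulative weight:
  y=0 (Southcross, w=50) cum 50
  y=0 (Westmoor, w=60) cum 110
  y=4 (Eastvale, w=40) cum 150
  y=5 (Northgate, w=8) cum 158
  y=5 (Lakeside, w=50) cum 208  ← median
  y=6 (Midtown, w=100) cum 308
  y=6 (Hillcrest, w=50) cum 358
⇒ y* = 5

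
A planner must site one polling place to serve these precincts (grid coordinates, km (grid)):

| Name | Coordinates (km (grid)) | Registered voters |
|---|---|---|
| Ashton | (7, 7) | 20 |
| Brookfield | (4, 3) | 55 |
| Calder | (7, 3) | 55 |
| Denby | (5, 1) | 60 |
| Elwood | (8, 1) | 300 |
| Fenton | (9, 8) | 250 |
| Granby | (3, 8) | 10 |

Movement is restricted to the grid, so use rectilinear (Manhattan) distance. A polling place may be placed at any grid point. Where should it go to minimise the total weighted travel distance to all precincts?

(8, 3)

Manhattan distance separates: Σwᵢ(|x−xᵢ|+|y−yᵢ|) = Σwᵢ|x−xᵢ| + Σwᵢ|y−yᵢ|, so x and y are optimised independently as 1-D weighted medians.
Total weight W = 750; half = 375.
x-coordinate, sorted with cumulative weight:
  x=3 (Granby, w=10) cum 10
  x=4 (Brookfield, w=55) cum 65
  x=5 (Denby, w=60) cum 125
  x=7 (Ashton, w=20) cum 145
  x=7 (Calder, w=55) cum 200
  x=8 (Elwood, w=300) cum 500  ← median
  x=9 (Fenton, w=250) cum 750
⇒ x* = 8
y-coordinate, sorted with cumulative weight:
  y=1 (Denby, w=60) cum 60
  y=1 (Elwood, w=300) cum 360
  y=3 (Brookfield, w=55) cum 415  ← median
  y=3 (Calder, w=55) cum 470
  y=7 (Ashton, w=20) cum 490
  y=8 (Fenton, w=250) cum 740
  y=8 (Granby, w=10) cum 750
⇒ y* = 3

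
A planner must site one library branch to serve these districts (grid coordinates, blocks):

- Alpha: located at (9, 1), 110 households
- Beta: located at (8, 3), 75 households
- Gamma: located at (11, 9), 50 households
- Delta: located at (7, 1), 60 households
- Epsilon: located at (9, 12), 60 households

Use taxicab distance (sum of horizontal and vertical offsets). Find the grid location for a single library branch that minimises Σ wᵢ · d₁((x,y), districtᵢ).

Manhattan distance separates: Σwᵢ(|x−xᵢ|+|y−yᵢ|) = Σwᵢ|x−xᵢ| + Σwᵢ|y−yᵢ|, so x and y are optimised independently as 1-D weighted medians.
Total weight W = 355; half = 177.5.
x-coordinate, sorted with cumulative weight:
  x=7 (Delta, w=60) cum 60
  x=8 (Beta, w=75) cum 135
  x=9 (Alpha, w=110) cum 245  ← median
  x=9 (Epsilon, w=60) cum 305
  x=11 (Gamma, w=50) cum 355
⇒ x* = 9
y-coordinate, sorted with cumulative weight:
  y=1 (Alpha, w=110) cum 110
  y=1 (Delta, w=60) cum 170
  y=3 (Beta, w=75) cum 245  ← median
  y=9 (Gamma, w=50) cum 295
  y=12 (Epsilon, w=60) cum 355
⇒ y* = 3

(9, 3)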